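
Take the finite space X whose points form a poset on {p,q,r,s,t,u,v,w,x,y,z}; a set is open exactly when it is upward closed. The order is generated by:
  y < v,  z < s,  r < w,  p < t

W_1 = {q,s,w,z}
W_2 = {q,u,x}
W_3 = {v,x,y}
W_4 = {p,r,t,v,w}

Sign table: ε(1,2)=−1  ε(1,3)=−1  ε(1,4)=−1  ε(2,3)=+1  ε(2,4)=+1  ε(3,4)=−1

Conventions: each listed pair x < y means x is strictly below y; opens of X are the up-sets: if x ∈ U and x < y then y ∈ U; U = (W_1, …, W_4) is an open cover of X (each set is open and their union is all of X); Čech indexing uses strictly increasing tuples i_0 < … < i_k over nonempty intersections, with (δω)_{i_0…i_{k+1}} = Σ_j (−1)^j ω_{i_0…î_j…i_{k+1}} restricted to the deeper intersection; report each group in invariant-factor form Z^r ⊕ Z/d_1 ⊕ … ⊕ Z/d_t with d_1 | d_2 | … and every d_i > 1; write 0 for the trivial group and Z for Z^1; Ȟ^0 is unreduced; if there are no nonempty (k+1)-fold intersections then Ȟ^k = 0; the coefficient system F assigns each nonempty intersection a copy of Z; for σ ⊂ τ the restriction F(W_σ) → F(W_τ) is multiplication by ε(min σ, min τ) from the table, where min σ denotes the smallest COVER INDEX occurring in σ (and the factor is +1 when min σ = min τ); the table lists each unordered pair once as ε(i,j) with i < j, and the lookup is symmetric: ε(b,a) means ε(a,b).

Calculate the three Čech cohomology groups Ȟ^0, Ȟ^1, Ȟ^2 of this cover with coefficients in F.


nerve of the cover:
  W12={q} W14={w} W23={x} W34={v}
C dims 4,4; δ0: rk 4, SNF 1^3·2
Ȟ^0 = (4 − 4) − 0 = 0, so Ȟ^0 ≅ 0
Ȟ^1 = (4 − 0) − 4 = 0 plus torsion [2], so Ȟ^1 ≅ Z/2
Ȟ^2 = (0 − 0) − 0 = 0, so Ȟ^2 ≅ 0

Ȟ^0 ≅ 0; Ȟ^1 ≅ Z/2; Ȟ^2 ≅ 0


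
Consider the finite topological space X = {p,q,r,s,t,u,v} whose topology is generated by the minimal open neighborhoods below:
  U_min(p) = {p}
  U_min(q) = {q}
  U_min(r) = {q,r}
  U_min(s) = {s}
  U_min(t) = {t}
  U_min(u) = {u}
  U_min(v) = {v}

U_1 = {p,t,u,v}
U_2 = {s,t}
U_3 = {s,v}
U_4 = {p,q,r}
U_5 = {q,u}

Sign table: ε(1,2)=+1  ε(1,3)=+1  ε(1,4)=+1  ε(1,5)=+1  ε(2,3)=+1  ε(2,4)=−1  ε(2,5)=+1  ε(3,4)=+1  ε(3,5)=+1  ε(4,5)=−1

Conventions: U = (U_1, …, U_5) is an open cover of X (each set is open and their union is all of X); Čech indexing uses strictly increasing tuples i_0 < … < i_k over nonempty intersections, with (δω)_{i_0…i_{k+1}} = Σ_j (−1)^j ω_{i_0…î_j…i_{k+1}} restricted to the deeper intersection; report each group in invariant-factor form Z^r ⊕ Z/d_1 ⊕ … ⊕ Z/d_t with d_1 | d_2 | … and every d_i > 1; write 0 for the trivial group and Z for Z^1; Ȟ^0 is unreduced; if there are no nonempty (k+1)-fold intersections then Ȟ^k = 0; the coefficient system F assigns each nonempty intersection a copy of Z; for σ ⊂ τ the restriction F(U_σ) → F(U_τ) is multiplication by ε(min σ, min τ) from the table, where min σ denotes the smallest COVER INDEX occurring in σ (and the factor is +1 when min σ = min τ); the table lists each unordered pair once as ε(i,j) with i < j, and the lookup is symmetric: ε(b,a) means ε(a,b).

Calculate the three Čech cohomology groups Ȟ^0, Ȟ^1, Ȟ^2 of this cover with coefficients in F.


Ȟ^0(U;F) ≅ 0, Ȟ^1(U;F) ≅ Z ⊕ Z/2 and Ȟ^2(U;F) ≅ 0

nonempty overlaps:
  U12={t} U13={v} U14={p} U15={u} U23={s} U45={q}
C dims 5,6; δ0: rk 5, SNF 1^4·2
degree 0: 5−5−0 = 0 → Ȟ^0 ≅ 0
degree 1: 6−0−5 = 1 plus torsion [2] → Ȟ^1 ≅ Z ⊕ Z/2
degree 2: 0−0−0 = 0 → Ȟ^2 ≅ 0


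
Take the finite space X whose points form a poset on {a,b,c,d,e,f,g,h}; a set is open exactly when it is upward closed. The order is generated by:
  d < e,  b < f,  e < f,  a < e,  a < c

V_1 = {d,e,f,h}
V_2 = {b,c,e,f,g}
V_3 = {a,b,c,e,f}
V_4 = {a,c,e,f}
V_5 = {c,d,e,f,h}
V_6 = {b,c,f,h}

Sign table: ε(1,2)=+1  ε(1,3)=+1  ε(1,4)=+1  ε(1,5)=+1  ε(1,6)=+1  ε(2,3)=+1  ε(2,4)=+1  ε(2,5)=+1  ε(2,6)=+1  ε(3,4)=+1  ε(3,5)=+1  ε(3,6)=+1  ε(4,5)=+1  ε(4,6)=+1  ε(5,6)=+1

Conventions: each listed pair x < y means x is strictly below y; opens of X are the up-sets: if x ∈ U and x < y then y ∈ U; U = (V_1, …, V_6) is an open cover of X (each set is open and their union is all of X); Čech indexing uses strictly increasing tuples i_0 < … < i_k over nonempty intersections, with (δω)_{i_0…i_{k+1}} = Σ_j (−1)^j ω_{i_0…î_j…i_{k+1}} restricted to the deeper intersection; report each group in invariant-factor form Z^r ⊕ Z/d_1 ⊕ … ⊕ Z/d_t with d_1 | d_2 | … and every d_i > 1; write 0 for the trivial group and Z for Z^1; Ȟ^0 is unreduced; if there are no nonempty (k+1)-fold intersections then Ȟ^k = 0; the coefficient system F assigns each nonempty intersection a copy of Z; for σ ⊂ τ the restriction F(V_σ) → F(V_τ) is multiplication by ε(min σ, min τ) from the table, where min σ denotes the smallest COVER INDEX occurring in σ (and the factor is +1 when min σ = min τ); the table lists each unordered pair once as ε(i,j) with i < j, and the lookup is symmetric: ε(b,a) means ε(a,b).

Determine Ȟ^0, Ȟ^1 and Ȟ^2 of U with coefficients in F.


Ȟ^0(U;F) ≅ Z, Ȟ^1(U;F) ≅ 0 and Ȟ^2(U;F) ≅ 0

intersection data:
  V12={e,f} V13={e,f} V14={e,f} V15={d,e,f,h} V16={f,h} V23={b,c,e,f} V24={c,e,f} V25={c,e,f} V26={b,c,f} V34={a,c,e,f} V35={c,e,f} V36={b,c,f} V45={c,e,f} V46={c,f} V56={c,f,h}
  V123={e,f} V124={e,f} V125={e,f} V126={f} V134={e,f} V135={e,f} V136={f} V145={e,f} V146={f} V156={f,h} V234={c,e,f} V235={c,e,f} V236={b,c,f} V245={c,e,f} V246={c,f} V256={c,f} V345={c,e,f} V346={c,f} V356={c,f} V456={c,f}
  V1234={e,f} V1235={e,f} V1236={f} V1245={e,f} V1246={f} V1256={f} V1345={e,f} V1346={f} V1356={f} V1456={f} V2345={c,e,f} V2346={c,f} V2356={c,f} V2456={c,f} V3456={c,f}
  V12345={e,f} V12346={f} V12356={f} V12456={f} V13456={f} V23456={c,f}
  V123456={f}
C dims 6,15,20,15; δ0: rk 5, SNF 1^5; δ1: rk 10, SNF 1^10; δ2: rk 10, SNF 1^10
Ȟ^0 = (6 − 5) − 0 = 1, so Ȟ^0 ≅ Z
Ȟ^1 = (15 − 10) − 5 = 0, so Ȟ^1 ≅ 0
Ȟ^2 = (20 − 10) − 10 = 0, so Ȟ^2 ≅ 0


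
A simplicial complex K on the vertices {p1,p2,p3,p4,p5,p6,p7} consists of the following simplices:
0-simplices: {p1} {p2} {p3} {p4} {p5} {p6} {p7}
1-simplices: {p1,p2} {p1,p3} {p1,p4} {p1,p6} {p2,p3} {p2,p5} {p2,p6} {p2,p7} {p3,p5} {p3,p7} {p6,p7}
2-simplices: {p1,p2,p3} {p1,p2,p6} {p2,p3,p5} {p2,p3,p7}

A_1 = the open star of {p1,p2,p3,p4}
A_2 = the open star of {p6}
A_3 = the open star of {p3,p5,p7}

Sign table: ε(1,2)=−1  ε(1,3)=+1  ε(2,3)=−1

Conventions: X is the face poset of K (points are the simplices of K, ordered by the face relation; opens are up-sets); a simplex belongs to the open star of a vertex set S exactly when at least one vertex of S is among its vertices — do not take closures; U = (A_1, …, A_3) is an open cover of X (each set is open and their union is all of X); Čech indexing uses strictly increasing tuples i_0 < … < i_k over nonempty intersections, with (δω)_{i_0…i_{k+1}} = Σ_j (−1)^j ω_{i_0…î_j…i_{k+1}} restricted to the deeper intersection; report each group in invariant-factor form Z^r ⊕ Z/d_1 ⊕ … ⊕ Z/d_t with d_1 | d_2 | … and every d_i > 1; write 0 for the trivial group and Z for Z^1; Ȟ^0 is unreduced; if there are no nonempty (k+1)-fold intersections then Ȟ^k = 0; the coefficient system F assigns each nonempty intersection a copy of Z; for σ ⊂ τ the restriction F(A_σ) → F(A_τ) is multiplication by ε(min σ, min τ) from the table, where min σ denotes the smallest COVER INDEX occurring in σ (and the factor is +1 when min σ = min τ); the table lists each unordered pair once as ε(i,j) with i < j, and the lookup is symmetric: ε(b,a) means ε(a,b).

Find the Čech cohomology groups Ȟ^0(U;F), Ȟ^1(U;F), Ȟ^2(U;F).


Ȟ^0 ≅ Z, Ȟ^1 ≅ Z and Ȟ^2 ≅ 0

nerve of the cover:
  A1={{p1},{p2},{p3},{p4},{p1,p2},{p1,p3},{p1,p4},{p1,p6},{p2,p3},{p2,p5},{p2,p6},{p2,p7},{p3,p5},{p3,p7},{p1,p2,p3},{p1,p2,p6},{p2,p3,p5},{p2,p3,p7}} A2={{p6},{p1,p6},{p2,p6},{p6,p7},{p1,p2,p6}} A3={{p3},{p5},{p7},{p1,p3},{p2,p3},{p2,p5},{p2,p7},{p3,p5},{p3,p7},{p6,p7},{p1,p2,p3},{p2,p3,p5},{p2,p3,p7}}
  A12={{p1,p6},{p2,p6},{p1,p2,p6}} A13={{p3},{p1,p3},{p2,p3},{p2,p5},{p2,p7},{p3,p5},{p3,p7},{p1,p2,p3},{p2,p3,p5},{p2,p3,p7}} A23={{p6,p7}}
C dims 3,3; δ0: rk 2, SNF 1^2
Ȟ^0 = (3 − 2) − 0 = 1, so Ȟ^0 ≅ Z
Ȟ^1 = (3 − 0) − 2 = 1, so Ȟ^1 ≅ Z
Ȟ^2 = (0 − 0) − 0 = 0, so Ȟ^2 ≅ 0


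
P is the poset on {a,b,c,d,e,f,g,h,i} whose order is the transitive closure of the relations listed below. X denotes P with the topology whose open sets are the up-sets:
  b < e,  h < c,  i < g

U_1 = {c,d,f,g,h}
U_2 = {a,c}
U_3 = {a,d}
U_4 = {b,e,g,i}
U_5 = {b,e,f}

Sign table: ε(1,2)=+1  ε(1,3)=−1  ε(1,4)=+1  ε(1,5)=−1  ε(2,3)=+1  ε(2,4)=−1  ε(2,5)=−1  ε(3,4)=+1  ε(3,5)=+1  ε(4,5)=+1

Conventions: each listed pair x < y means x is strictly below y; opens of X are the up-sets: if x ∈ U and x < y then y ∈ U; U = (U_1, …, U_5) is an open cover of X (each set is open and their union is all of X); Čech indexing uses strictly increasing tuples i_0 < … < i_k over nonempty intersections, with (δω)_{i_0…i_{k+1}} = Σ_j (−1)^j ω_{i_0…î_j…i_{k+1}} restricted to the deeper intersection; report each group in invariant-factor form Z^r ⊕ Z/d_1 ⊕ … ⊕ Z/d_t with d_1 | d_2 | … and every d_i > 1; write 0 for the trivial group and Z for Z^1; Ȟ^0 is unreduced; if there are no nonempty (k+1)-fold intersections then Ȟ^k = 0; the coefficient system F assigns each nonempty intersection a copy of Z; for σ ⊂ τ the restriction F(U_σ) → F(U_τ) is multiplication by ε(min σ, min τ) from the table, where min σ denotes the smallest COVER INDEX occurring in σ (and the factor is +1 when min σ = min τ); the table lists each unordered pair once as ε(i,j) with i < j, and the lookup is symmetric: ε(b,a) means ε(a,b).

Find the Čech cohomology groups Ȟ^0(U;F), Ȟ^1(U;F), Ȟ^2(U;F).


Ȟ^0 ≅ 0, Ȟ^1 ≅ Z ⊕ Z/2 and Ȟ^2 ≅ 0

nonempty overlaps:
  U12={c} U13={d} U14={g} U15={f} U23={a} U45={b,e}
C dims 5,6; δ0: rk 5, SNF 1^4·2
degree 0: 5−5−0 = 0 → Ȟ^0 ≅ 0
degree 1: 6−0−5 = 1 plus torsion [2] → Ȟ^1 ≅ Z ⊕ Z/2
degree 2: 0−0−0 = 0 → Ȟ^2 ≅ 0


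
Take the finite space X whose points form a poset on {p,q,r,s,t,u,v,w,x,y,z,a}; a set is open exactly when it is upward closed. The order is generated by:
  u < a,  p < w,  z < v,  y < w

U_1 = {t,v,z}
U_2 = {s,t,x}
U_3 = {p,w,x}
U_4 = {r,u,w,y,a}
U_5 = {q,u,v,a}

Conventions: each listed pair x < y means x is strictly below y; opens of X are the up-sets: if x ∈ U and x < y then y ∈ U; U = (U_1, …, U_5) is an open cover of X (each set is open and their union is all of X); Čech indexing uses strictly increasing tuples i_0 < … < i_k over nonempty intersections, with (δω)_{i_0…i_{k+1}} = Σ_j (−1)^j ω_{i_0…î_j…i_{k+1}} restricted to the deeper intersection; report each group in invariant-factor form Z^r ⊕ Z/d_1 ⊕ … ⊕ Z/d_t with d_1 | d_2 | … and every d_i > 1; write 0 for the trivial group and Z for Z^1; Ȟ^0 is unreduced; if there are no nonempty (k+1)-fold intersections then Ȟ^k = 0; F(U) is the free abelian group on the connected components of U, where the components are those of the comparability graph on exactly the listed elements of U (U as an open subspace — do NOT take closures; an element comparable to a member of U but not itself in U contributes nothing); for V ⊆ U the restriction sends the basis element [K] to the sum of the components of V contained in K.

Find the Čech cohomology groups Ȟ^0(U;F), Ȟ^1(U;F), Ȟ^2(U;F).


Ȟ^0 = Z^8; Ȟ^1 = 0; Ȟ^2 = 0

nonempty overlaps:
  U12={t} U15={v} U23={x} U34={w} U45={u,a}
components per intersection:
  U1: {t} {v,z}
  U2: {s} {t} {x}
  U3: {p,w} {x}
  U4: {r} {u,a} {w,y}
  U5: {q} {u,a} {v}
  U12: {t}
  U15: {v}
  U23: {x}
  U34: {w}
  U45: {u,a}
C dims 13,5; δ0: rk 5, SNF 1^5
degree 0: 13−5−0 = 8 → Ȟ^0 ≅ Z^8
degree 1: 5−0−5 = 0 → Ȟ^1 ≅ 0
degree 2: 0−0−0 = 0 → Ȟ^2 ≅ 0


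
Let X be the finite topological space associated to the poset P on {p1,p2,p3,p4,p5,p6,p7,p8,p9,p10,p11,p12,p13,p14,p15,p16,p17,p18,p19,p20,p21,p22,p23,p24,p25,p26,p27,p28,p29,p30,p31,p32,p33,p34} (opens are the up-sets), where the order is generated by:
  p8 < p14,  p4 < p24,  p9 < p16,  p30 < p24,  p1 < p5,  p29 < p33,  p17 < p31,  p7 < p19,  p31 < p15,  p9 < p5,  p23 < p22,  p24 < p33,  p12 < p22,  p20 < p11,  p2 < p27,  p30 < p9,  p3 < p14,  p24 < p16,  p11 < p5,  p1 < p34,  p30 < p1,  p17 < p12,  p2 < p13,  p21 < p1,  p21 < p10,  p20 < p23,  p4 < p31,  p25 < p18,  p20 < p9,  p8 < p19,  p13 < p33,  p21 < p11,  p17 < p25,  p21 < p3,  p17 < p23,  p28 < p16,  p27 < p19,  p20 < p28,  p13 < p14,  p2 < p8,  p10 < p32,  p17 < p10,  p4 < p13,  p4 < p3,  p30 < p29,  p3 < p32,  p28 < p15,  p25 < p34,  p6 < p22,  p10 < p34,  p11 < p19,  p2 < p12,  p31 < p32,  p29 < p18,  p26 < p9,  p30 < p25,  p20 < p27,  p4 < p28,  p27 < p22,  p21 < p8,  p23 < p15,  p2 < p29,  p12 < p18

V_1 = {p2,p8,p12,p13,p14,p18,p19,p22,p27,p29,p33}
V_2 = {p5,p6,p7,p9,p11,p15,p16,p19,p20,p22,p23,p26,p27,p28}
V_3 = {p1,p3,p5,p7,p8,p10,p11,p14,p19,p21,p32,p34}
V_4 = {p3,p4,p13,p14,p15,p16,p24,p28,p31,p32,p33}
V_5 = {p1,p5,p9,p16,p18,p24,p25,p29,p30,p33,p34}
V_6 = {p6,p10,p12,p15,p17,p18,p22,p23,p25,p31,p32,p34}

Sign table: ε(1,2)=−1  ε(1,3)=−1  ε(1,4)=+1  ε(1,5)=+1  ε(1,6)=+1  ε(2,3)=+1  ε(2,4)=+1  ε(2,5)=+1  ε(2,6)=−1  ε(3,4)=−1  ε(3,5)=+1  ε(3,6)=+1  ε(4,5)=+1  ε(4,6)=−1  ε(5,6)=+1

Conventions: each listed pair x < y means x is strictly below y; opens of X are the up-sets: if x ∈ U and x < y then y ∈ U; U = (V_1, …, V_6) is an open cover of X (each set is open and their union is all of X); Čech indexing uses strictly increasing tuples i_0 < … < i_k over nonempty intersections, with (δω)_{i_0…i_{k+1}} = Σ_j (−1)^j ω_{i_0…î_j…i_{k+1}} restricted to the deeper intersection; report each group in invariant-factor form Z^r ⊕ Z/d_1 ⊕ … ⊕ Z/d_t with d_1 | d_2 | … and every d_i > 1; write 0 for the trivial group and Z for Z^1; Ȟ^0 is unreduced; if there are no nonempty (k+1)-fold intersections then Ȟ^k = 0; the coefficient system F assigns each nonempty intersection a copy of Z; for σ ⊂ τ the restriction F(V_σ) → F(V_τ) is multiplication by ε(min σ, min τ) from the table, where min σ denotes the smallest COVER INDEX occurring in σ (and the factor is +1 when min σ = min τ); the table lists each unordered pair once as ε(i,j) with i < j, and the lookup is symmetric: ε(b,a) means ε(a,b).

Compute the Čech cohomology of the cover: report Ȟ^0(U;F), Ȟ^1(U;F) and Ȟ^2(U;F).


cover nerve:
  V12={p19,p22,p27} V13={p8,p14,p19} V14={p13,p14,p33} V15={p18,p29,p33} V16={p12,p18,p22} V23={p5,p7,p11,p19} V24={p15,p16,p28} V25={p5,p9,p16} V26={p6,p15,p22,p23} V34={p3,p14,p32} V35={p1,p5,p34} V36={p10,p32,p34} V45={p16,p24,p33} V46={p15,p31,p32} V56={p18,p25,p34}
  V123={p19} V126={p22} V134={p14} V145={p33} V156={p18} V235={p5} V245={p16} V246={p15} V346={p32} V356={p34}
C dims 6,15,10; δ0: rk 6, SNF 1^5·2; δ1: rk 9, SNF 1^9
Ȟ^0: (6−6)−0=0 ⇒ 0
Ȟ^1: (15−9)−6=0 plus torsion [2] ⇒ Z/2
Ȟ^2: (10−0)−9=1 ⇒ Z

Ȟ^0(U;F) ≅ 0; Ȟ^1(U;F) ≅ Z/2; Ȟ^2(U;F) ≅ Z


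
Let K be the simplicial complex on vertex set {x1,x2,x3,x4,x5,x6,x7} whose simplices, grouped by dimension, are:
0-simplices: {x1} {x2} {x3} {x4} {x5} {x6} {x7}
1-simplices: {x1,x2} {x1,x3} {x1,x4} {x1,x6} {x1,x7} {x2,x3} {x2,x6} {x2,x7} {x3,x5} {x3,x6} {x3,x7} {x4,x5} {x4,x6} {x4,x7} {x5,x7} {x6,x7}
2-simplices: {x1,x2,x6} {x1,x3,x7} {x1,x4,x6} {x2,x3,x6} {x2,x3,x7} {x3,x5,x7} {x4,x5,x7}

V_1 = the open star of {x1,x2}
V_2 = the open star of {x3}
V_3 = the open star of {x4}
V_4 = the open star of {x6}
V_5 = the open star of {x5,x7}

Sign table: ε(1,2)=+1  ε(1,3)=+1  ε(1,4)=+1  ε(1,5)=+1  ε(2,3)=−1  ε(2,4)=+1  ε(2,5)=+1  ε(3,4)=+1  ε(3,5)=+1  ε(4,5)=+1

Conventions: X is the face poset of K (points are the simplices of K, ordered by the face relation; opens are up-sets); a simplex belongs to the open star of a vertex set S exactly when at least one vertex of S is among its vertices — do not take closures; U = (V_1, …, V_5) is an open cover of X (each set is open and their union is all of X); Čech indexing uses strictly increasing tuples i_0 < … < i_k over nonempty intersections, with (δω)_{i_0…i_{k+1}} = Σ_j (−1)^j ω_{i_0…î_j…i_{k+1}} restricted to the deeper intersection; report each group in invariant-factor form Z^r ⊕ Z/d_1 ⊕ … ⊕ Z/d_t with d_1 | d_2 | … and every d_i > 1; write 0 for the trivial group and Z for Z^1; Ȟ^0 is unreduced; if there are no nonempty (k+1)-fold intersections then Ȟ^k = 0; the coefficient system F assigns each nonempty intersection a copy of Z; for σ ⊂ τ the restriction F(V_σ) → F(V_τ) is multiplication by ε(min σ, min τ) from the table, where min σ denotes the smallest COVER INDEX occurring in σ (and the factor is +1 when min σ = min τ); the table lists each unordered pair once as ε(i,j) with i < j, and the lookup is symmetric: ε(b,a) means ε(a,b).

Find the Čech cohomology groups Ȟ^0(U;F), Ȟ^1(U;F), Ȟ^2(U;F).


Ȟ^0 ≅ Z; Ȟ^1 ≅ Z^2; Ȟ^2 ≅ 0

nerve of the cover:
  V1={{x1},{x2},{x1,x2},{x1,x3},{x1,x4},{x1,x6},{x1,x7},{x2,x3},{x2,x6},{x2,x7},{x1,x2,x6},{x1,x3,x7},{x1,x4,x6},{x2,x3,x6},{x2,x3,x7}} V2={{x3},{x1,x3},{x2,x3},{x3,x5},{x3,x6},{x3,x7},{x1,x3,x7},{x2,x3,x6},{x2,x3,x7},{x3,x5,x7}} V3={{x4},{x1,x4},{x4,x5},{x4,x6},{x4,x7},{x1,x4,x6},{x4,x5,x7}} V4={{x6},{x1,x6},{x2,x6},{x3,x6},{x4,x6},{x6,x7},{x1,x2,x6},{x1,x4,x6},{x2,x3,x6}} V5={{x5},{x7},{x1,x7},{x2,x7},{x3,x5},{x3,x7},{x4,x5},{x4,x7},{x5,x7},{x6,x7},{x1,x3,x7},{x2,x3,x7},{x3,x5,x7},{x4,x5,x7}}
  V12={{x1,x3},{x2,x3},{x1,x3,x7},{x2,x3,x6},{x2,x3,x7}} V13={{x1,x4},{x1,x4,x6}} V14={{x1,x6},{x2,x6},{x1,x2,x6},{x1,x4,x6},{x2,x3,x6}} V15={{x1,x7},{x2,x7},{x1,x3,x7},{x2,x3,x7}} V24={{x3,x6},{x2,x3,x6}} V25={{x3,x5},{x3,x7},{x1,x3,x7},{x2,x3,x7},{x3,x5,x7}} V34={{x4,x6},{x1,x4,x6}} V35={{x4,x5},{x4,x7},{x4,x5,x7}} V45={{x6,x7}}
  V124={{x2,x3,x6}} V125={{x1,x3,x7},{x2,x3,x7}} V134={{x1,x4,x6}}
C dims 5,9,3; δ0: rk 4, SNF 1^4; δ1: rk 3, SNF 1^3
Ȟ^0 = (5 − 4) − 0 = 1, so Ȟ^0 ≅ Z
Ȟ^1 = (9 − 3) − 4 = 2, so Ȟ^1 ≅ Z^2
Ȟ^2 = (3 − 0) − 3 = 0, so Ȟ^2 ≅ 0


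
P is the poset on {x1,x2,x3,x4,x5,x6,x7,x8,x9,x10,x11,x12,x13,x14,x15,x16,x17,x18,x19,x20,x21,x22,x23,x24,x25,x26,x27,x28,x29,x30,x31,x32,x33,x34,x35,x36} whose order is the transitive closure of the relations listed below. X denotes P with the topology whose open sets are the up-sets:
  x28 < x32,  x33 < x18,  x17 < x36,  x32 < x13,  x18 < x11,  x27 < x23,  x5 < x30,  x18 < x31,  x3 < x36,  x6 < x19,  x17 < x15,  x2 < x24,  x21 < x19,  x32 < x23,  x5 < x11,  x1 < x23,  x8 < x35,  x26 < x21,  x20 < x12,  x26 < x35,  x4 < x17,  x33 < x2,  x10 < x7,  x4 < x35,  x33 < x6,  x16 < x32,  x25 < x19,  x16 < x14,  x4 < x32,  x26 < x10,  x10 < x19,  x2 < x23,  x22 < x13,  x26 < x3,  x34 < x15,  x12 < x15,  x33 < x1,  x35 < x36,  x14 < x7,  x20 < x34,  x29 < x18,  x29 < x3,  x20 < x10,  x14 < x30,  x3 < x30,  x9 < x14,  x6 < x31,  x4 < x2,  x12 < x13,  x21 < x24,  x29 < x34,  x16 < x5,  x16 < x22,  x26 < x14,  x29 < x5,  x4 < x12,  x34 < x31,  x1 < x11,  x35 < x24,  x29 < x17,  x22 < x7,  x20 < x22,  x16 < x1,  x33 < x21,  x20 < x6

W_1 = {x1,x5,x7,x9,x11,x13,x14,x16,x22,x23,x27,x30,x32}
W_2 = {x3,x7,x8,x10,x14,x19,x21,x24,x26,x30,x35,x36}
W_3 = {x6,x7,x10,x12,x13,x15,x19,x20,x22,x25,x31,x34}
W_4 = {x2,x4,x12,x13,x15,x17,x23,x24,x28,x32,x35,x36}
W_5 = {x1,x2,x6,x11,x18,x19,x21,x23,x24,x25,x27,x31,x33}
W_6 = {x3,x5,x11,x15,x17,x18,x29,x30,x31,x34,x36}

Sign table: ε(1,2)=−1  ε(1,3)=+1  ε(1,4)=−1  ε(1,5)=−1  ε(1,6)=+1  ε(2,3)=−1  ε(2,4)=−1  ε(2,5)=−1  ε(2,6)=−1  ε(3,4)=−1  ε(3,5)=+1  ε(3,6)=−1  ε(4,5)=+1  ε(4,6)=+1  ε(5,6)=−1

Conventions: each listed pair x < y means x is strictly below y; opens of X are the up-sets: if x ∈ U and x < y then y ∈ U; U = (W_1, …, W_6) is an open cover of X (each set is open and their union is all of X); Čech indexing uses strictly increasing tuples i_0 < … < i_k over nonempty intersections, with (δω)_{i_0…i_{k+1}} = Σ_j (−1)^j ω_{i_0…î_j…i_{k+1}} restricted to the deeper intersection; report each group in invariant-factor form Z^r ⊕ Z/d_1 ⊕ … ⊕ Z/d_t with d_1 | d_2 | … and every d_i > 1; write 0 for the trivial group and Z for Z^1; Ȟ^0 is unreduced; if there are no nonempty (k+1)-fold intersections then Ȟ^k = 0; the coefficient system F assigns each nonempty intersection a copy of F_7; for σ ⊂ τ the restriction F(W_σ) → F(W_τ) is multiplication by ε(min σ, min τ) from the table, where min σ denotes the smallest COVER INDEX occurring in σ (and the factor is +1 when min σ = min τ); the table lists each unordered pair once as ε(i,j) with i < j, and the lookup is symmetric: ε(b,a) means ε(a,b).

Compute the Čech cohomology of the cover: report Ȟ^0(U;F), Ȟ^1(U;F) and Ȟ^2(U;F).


nonempty overlaps:
  W12={x7,x14,x30} W13={x7,x13,x22} W14={x13,x23,x32} W15={x1,x11,x23,x27} W16={x5,x11,x30} W23={x7,x10,x19} W24={x24,x35,x36} W25={x19,x21,x24} W26={x3,x30,x36} W34={x12,x13,x15} W35={x6,x19,x25,x31} W36={x15,x31,x34} W45={x2,x23,x24} W46={x15,x17,x36} W56={x11,x18,x31}
  W123={x7} W126={x30} W134={x13} W145={x23} W156={x11} W235={x19} W245={x24} W246={x36} W346={x15} W356={x31}
C dims 6,15,10; δ0: rk_F7 6; δ1: rk_F7 9
degree 0: 6−6−0 = 0 → Ȟ^0 ≅ 0
degree 1: 15−9−6 = 0 → Ȟ^1 ≅ 0
degree 2: 10−0−9 = 1 → Ȟ^2 ≅ Z/7

Ȟ^0 ≅ 0, Ȟ^1 ≅ 0, Ȟ^2 ≅ Z/7


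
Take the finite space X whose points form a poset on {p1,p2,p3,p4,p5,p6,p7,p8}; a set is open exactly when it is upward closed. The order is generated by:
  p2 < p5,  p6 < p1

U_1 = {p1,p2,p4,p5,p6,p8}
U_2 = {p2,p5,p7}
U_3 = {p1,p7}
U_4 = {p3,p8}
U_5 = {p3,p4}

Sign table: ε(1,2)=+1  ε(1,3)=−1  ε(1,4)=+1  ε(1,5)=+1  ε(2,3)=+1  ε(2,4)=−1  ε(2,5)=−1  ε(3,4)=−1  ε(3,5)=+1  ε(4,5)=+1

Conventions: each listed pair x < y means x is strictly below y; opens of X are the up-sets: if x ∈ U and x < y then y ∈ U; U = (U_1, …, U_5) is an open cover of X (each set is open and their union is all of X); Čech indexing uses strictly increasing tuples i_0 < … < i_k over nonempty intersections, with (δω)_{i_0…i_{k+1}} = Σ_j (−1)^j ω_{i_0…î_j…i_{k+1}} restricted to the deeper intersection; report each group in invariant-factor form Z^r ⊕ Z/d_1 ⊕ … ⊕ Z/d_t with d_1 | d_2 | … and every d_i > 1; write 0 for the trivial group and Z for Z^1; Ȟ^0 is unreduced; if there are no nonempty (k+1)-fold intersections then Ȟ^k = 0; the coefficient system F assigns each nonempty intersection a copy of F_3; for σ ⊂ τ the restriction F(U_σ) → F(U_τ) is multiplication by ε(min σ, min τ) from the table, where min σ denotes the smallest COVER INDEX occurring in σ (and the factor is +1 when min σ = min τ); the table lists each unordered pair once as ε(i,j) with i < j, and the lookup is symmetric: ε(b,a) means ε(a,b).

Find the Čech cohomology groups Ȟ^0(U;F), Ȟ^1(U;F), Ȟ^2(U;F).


nerve simplices:
  U12={p2,p5} U13={p1} U14={p8} U15={p4} U23={p7} U45={p3}
C dims 5,6; δ0: rk_F3 5
degree 0: 5−5−0 = 0 → Ȟ^0 ≅ 0
degree 1: 6−0−5 = 1 → Ȟ^1 ≅ Z/3
degree 2: 0−0−0 = 0 → Ȟ^2 ≅ 0

Ȟ^0 ≅ 0, Ȟ^1 ≅ Z/3, Ȟ^2 ≅ 0


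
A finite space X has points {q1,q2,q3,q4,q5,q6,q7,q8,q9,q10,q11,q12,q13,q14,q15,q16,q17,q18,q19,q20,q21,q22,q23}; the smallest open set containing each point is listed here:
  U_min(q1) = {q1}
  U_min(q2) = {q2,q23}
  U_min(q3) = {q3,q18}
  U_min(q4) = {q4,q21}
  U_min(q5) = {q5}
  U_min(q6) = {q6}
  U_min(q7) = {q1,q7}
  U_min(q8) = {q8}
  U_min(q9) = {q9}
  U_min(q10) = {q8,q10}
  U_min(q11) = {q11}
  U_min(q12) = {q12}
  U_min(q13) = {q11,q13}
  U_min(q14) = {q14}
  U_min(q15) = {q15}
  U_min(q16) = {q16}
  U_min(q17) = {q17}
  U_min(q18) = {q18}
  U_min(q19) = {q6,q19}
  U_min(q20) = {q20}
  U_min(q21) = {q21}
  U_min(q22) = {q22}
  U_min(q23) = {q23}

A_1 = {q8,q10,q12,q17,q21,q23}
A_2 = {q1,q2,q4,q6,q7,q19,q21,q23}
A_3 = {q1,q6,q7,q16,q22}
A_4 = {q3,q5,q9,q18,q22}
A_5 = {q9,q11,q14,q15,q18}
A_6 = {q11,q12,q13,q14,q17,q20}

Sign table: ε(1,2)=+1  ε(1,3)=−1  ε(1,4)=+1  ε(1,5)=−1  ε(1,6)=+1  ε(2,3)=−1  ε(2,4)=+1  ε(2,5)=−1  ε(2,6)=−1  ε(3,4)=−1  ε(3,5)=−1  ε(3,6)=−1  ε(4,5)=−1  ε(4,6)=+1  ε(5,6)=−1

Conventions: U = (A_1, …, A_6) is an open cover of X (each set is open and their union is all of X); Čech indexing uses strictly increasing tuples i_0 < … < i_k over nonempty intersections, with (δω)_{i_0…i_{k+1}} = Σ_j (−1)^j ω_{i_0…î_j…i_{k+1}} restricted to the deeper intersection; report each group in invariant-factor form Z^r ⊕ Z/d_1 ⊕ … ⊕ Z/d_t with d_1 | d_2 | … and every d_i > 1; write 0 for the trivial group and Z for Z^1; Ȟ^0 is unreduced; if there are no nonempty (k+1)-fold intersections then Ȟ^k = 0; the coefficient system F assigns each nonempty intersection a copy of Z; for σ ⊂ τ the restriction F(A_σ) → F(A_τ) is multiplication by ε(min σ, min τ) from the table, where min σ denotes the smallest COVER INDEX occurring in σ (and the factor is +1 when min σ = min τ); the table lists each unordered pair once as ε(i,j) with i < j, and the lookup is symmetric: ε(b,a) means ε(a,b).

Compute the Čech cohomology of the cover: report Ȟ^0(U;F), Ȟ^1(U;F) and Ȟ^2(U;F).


Ȟ^0(U;F) ≅ Z,  Ȟ^1(U;F) ≅ Z,  Ȟ^2(U;F) ≅ 0

nerve simplices:
  A12={q21,q23} A16={q12,q17} A23={q1,q6,q7} A34={q22} A45={q9,q18} A56={q11,q14}
C dims 6,6; δ0: rk 5, SNF 1^5
degree 0: 6−5−0 = 1 → Ȟ^0 ≅ Z
degree 1: 6−0−5 = 1 → Ȟ^1 ≅ Z
degree 2: 0−0−0 = 0 → Ȟ^2 ≅ 0


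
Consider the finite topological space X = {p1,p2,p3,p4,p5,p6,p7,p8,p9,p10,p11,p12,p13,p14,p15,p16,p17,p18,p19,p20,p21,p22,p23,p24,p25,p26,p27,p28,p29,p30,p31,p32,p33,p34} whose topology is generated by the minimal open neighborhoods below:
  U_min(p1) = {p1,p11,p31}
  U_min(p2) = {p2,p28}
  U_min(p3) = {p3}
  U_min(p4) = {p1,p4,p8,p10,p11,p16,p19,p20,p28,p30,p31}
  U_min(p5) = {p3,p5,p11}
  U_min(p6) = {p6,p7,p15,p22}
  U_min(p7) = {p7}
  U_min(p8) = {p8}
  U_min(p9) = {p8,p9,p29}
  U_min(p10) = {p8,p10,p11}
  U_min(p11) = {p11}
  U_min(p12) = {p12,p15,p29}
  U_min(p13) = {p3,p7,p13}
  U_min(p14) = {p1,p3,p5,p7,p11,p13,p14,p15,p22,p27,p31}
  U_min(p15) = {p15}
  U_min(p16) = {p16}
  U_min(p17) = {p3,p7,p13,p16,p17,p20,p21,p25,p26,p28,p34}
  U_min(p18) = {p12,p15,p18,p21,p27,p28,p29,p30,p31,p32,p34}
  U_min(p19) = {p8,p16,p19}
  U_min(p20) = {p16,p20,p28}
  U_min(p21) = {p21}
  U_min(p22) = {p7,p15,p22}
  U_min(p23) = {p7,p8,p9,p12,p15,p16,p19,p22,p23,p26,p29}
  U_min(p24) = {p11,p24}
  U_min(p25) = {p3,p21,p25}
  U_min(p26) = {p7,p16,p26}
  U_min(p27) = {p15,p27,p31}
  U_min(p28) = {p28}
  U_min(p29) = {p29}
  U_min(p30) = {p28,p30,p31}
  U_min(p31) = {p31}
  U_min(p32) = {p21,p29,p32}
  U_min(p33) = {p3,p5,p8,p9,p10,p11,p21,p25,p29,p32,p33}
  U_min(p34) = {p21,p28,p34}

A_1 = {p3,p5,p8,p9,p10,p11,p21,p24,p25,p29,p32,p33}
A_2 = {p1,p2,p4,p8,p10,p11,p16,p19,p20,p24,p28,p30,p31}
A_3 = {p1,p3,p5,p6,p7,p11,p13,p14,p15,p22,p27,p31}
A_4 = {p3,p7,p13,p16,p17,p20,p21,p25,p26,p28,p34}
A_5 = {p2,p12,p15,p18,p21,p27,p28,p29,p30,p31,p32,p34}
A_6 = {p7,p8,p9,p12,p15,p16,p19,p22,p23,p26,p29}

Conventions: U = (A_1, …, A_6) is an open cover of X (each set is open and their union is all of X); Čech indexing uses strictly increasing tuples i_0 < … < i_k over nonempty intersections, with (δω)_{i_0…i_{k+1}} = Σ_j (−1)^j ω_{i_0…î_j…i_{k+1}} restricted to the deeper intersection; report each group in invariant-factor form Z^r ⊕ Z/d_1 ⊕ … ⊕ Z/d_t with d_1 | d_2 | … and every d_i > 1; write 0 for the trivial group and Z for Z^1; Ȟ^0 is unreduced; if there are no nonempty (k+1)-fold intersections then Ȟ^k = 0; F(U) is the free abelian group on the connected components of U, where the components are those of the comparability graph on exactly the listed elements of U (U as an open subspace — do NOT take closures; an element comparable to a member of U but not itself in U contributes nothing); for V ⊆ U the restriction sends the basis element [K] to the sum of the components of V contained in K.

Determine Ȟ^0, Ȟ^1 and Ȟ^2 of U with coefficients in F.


Ȟ^0 = Z, Ȟ^1 = 0, Ȟ^2 = Z/2

nonempty overlaps:
  A12={p8,p10,p11,p24} A13={p3,p5,p11} A14={p3,p21,p25} A15={p21,p29,p32} A16={p8,p9,p29} A23={p1,p11,p31} A24={p16,p20,p28} A25={p2,p28,p30,p31} A26={p8,p16,p19} A34={p3,p7,p13} A35={p15,p27,p31} A36={p7,p15,p22} A45={p21,p28,p34} A46={p7,p16,p26} A56={p12,p15,p29}
  A123={p11} A126={p8} A134={p3} A145={p21} A156={p29} A235={p31} A245={p28} A246={p16} A346={p7} A356={p15}
components per intersection:
  A1: {p3,p5,p8,p9,p10,p11,p21,p24,p25,p29,p32,p33}
  A2: {p1,p2,p4,p8,p10,p11,p16,p19,p20,p24,p28,p30,p31}
  A3: {p1,p3,p5,p6,p7,p11,p13,p14,p15,p22,p27,p31}
  A4: {p3,p7,p13,p16,p17,p20,p21,p25,p26,p28,p34}
  A5: {p2,p12,p15,p18,p21,p27,p28,p29,p30,p31,p32,p34}
  A6: {p7,p8,p9,p12,p15,p16,p19,p22,p23,p26,p29}
  A12: {p8,p10,p11,p24}
  A13: {p3,p5,p11}
  A14: {p3,p21,p25}
  A15: {p21,p29,p32}
  A16: {p8,p9,p29}
  A23: {p1,p11,p31}
  A24: {p16,p20,p28}
  A25: {p2,p28,p30,p31}
  A26: {p8,p16,p19}
  A34: {p3,p7,p13}
  A35: {p15,p27,p31}
  A36: {p7,p15,p22}
  A45: {p21,p28,p34}
  A46: {p7,p16,p26}
  A56: {p12,p15,p29}
  A123: {p11}
  A126: {p8}
  A134: {p3}
  A145: {p21}
  A156: {p29}
  A235: {p31}
  A245: {p28}
  A246: {p16}
  A346: {p7}
  A356: {p15}
C dims 6,15,10; δ0: rk 5, SNF 1^5; δ1: rk 10, SNF 1^9·2
degree 0: 6−5−0 = 1 → Ȟ^0 ≅ Z
degree 1: 15−10−5 = 0 → Ȟ^1 ≅ 0
degree 2: 10−0−10 = 0 plus torsion [2] → Ȟ^2 ≅ Z/2


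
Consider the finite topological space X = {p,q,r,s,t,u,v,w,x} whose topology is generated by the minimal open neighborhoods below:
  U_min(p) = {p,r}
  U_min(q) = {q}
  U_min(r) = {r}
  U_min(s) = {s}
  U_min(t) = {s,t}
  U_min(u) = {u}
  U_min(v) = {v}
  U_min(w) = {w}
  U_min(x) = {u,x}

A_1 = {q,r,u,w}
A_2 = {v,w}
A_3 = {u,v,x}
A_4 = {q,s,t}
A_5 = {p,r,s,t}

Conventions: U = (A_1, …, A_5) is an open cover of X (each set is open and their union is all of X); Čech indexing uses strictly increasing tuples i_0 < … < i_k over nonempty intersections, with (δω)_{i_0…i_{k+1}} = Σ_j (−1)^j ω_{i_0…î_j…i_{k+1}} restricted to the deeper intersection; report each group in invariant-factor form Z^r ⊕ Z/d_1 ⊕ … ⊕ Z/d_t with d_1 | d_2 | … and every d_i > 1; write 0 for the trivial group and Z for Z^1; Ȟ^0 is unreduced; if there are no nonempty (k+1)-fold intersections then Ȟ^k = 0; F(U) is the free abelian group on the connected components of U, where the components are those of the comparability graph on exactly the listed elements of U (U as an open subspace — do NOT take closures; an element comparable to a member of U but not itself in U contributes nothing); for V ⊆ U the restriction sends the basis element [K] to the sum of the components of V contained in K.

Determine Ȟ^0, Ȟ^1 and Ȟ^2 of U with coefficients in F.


cover nerve:
  A12={w} A13={u} A14={q} A15={r} A23={v} A45={s,t}
components per intersection:
  A1: {q} {r} {u} {w}
  A2: {v} {w}
  A3: {u,x} {v}
  A4: {q} {s,t}
  A5: {p,r} {s,t}
  A12: {w}
  A13: {u}
  A14: {q}
  A15: {r}
  A23: {v}
  A45: {s,t}
C dims 12,6; δ0: rk 6, SNF 1^6
Ȟ^0: (12−6)−0=6 ⇒ Z^6
Ȟ^1: (6−0)−6=0 ⇒ 0
Ȟ^2: (0−0)−0=0 ⇒ 0

Ȟ^0(U;F) ≅ Z^6, Ȟ^1(U;F) ≅ 0 and Ȟ^2(U;F) ≅ 0


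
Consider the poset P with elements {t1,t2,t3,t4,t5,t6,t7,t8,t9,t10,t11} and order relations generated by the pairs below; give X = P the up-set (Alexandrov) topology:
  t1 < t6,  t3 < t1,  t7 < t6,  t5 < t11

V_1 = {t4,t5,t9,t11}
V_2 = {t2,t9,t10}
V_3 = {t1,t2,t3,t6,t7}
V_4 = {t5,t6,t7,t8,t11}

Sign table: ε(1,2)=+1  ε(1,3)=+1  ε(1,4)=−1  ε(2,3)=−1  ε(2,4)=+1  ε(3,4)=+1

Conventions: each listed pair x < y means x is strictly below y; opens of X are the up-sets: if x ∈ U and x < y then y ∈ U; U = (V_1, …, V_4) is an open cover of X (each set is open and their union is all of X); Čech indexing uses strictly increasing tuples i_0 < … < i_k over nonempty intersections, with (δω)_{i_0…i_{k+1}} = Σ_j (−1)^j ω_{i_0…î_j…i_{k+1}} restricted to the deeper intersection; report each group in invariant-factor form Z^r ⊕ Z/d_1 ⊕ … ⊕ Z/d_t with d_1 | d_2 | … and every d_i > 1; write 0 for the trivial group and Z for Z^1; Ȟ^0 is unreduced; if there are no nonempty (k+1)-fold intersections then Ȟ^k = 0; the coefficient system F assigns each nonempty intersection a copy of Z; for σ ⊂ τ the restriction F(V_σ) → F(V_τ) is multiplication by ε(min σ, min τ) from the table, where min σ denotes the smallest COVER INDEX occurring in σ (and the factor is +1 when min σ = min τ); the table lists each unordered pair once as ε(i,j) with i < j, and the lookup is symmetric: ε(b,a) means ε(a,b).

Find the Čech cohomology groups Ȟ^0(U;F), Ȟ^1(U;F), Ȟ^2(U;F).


Ȟ^0(U;F) ≅ Z, Ȟ^1(U;F) ≅ Z, Ȟ^2(U;F) ≅ 0

cover nerve:
  V12={t9} V14={t5,t11} V23={t2} V34={t6,t7}
C dims 4,4; δ0: rk 3, SNF 1^3
Ȟ^0: (4−3)−0=1 ⇒ Z
Ȟ^1: (4−0)−3=1 ⇒ Z
Ȟ^2: (0−0)−0=0 ⇒ 0


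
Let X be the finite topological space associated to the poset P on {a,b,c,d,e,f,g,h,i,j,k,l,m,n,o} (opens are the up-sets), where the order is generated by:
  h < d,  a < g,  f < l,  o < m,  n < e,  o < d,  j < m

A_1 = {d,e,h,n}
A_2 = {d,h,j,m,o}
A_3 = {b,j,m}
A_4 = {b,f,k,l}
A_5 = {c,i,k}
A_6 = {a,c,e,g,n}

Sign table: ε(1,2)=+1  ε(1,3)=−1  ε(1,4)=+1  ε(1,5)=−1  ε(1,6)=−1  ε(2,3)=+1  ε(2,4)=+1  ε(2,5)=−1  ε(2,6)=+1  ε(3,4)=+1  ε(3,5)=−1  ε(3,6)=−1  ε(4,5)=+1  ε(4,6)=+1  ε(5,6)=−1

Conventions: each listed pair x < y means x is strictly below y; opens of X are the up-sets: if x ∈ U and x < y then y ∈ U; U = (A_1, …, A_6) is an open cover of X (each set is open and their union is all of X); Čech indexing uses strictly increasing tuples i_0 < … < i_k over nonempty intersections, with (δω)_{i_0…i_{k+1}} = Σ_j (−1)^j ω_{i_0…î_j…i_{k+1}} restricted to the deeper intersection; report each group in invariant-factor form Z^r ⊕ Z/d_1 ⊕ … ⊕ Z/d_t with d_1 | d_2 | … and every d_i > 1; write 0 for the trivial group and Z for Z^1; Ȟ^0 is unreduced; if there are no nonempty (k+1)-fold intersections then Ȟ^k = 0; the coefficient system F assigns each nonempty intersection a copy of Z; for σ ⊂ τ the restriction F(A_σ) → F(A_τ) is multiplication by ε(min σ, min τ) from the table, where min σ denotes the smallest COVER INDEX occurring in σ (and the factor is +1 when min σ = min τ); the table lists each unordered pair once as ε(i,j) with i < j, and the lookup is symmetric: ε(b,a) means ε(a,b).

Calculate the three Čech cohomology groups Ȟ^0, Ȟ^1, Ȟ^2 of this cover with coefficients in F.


intersection data:
  A12={d,h} A16={e,n} A23={j,m} A34={b} A45={k} A56={c}
C dims 6,6; δ0: rk 5, SNF 1^5
Ȟ^0 = (6 − 5) − 0 = 1, so Ȟ^0 ≅ Z
Ȟ^1 = (6 − 0) − 5 = 1, so Ȟ^1 ≅ Z
Ȟ^2 = (0 − 0) − 0 = 0, so Ȟ^2 ≅ 0

Ȟ^0 ≅ Z, Ȟ^1 ≅ Z and Ȟ^2 ≅ 0


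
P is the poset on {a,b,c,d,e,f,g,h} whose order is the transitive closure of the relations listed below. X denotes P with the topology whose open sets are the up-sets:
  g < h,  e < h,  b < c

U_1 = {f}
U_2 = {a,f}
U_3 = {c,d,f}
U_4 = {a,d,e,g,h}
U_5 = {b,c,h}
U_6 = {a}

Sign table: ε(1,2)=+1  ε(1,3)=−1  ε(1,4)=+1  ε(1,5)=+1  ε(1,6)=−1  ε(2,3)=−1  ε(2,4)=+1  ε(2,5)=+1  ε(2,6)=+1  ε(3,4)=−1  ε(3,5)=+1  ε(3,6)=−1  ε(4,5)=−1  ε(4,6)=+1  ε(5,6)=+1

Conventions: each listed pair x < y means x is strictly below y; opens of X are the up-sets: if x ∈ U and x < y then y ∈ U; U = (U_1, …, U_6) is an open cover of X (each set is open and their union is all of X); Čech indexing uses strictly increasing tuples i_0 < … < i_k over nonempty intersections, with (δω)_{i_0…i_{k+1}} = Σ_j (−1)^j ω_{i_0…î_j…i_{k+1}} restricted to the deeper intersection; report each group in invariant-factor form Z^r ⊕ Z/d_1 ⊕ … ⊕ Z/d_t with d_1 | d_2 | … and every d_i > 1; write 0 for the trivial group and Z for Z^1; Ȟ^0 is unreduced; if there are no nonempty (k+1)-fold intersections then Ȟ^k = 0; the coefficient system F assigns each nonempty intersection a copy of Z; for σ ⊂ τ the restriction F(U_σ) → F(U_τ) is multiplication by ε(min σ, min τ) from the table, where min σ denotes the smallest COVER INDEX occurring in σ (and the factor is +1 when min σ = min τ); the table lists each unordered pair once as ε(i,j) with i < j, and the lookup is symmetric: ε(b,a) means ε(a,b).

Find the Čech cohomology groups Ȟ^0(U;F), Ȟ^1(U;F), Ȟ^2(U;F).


Ȟ^0 ≅ Z, Ȟ^1 ≅ Z^2 and Ȟ^2 ≅ 0

nonempty overlaps:
  U12={f} U13={f} U23={f} U24={a} U26={a} U34={d} U35={c} U45={h} U46={a}
  U123={f} U246={a}
C dims 6,9,2; δ0: rk 5, SNF 1^5; δ1: rk 2, SNF 1^2
degree 0: 6−5−0 = 1 → Ȟ^0 ≅ Z
degree 1: 9−2−5 = 2 → Ȟ^1 ≅ Z^2
degree 2: 2−0−2 = 0 → Ȟ^2 ≅ 0


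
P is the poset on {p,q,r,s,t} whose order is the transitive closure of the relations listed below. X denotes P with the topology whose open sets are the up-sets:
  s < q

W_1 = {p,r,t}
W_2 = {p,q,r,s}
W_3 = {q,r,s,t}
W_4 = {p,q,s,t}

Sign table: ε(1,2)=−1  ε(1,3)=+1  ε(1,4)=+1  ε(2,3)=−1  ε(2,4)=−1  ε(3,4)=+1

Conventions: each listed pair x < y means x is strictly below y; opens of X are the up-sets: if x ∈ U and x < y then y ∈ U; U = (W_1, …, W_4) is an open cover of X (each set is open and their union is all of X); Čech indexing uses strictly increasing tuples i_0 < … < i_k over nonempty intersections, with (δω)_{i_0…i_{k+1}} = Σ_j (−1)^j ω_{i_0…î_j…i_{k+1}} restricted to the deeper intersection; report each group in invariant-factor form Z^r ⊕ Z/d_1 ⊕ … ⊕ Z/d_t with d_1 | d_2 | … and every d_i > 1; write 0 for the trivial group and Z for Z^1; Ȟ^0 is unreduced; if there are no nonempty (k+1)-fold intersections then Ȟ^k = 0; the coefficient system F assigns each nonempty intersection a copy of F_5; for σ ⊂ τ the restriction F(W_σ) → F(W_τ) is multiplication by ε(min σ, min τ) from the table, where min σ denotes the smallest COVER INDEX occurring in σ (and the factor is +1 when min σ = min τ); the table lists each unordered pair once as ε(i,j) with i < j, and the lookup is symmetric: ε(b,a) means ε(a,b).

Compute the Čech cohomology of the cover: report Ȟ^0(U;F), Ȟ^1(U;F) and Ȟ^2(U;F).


Ȟ^0 ≅ Z/5,  Ȟ^1 ≅ 0,  Ȟ^2 ≅ Z/5

nerve simplices:
  W12={p,r} W13={r,t} W14={p,t} W23={q,r,s} W24={p,q,s} W34={q,s,t}
  W123={r} W124={p} W134={t} W234={q,s}
C dims 4,6,4; δ0: rk_F5 3; δ1: rk_F5 3
degree 0: 4−3−0 = 1 → Ȟ^0 ≅ Z/5
degree 1: 6−3−3 = 0 → Ȟ^1 ≅ 0
degree 2: 4−0−3 = 1 → Ȟ^2 ≅ Z/5


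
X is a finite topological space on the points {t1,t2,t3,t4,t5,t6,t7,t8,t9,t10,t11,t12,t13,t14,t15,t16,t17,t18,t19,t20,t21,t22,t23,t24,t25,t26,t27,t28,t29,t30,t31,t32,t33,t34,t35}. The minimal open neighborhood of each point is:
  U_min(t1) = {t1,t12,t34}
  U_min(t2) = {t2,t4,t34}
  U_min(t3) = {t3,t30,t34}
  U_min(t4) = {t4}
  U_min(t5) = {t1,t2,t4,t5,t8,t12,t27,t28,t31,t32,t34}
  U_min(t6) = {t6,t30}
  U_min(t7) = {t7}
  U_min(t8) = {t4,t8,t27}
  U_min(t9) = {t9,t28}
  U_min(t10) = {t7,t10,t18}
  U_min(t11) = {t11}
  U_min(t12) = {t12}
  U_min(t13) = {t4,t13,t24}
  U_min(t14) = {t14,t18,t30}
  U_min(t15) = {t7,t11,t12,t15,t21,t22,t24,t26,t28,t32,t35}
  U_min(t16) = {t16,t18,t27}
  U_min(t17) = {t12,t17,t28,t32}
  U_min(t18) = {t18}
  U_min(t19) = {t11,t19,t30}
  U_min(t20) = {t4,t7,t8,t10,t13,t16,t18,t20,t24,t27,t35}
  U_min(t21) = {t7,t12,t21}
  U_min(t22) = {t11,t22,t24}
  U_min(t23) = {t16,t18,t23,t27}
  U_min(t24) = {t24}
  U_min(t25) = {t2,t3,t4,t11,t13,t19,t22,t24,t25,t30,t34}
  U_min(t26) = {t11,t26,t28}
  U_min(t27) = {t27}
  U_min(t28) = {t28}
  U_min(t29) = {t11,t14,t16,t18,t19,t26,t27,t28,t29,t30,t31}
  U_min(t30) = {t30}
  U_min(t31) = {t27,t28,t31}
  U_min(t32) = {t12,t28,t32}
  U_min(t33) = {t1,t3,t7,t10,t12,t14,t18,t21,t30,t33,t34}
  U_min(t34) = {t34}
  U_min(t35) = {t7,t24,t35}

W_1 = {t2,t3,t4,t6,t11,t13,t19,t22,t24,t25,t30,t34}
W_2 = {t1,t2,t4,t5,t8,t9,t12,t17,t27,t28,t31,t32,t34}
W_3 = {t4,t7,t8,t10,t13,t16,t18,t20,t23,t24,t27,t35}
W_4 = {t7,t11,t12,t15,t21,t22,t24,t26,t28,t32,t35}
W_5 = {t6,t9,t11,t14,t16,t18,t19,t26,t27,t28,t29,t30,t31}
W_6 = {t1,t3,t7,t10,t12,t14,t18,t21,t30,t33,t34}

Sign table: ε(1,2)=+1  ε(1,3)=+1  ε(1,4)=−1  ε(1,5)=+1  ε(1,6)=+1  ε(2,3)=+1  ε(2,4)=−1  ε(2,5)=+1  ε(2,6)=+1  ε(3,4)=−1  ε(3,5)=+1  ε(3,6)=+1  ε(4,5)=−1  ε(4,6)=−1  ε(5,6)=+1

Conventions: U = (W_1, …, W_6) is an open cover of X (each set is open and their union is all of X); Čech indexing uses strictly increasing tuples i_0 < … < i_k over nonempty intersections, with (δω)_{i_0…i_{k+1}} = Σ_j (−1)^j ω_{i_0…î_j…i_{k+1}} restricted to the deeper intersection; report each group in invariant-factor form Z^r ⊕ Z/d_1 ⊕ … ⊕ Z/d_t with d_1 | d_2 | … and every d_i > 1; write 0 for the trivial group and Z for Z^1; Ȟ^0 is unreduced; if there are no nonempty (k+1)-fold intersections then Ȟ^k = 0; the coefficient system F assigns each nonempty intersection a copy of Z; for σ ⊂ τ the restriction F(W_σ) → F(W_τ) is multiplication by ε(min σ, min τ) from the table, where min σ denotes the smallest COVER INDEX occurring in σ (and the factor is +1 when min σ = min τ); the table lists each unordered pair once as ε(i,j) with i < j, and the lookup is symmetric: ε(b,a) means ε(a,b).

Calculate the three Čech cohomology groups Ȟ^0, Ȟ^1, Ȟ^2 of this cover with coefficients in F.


Ȟ^0(U;F) ≅ Z, Ȟ^1(U;F) ≅ 0 and Ȟ^2(U;F) ≅ Z/2

nerve of the cover:
  W12={t2,t4,t34} W13={t4,t13,t24} W14={t11,t22,t24} W15={t6,t11,t19,t30} W16={t3,t30,t34} W23={t4,t8,t27} W24={t12,t28,t32} W25={t9,t27,t28,t31} W26={t1,t12,t34} W34={t7,t24,t35} W35={t16,t18,t27} W36={t7,t10,t18} W45={t11,t26,t28} W46={t7,t12,t21} W56={t14,t18,t30}
  W123={t4} W126={t34} W134={t24} W145={t11} W156={t30} W235={t27} W245={t28} W246={t12} W346={t7} W356={t18}
C dims 6,15,10; δ0: rk 5, SNF 1^5; δ1: rk 10, SNF 1^9·2
Ȟ^0 = (6 − 5) − 0 = 1, so Ȟ^0 ≅ Z
Ȟ^1 = (15 − 10) − 5 = 0, so Ȟ^1 ≅ 0
Ȟ^2 = (10 − 0) − 10 = 0 plus torsion [2], so Ȟ^2 ≅ Z/2
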